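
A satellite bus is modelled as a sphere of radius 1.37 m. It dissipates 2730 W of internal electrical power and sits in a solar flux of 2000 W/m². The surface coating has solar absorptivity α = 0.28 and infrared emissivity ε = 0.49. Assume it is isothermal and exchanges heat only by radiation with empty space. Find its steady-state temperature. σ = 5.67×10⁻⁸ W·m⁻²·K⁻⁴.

T ≈ 310 K

At steady state, absorbed solar power + internal power = radiated power.
Absorbed: α·S·A_cross = 0.28·2000·5.896 = 3302 W (cross-section πr²).
Total input = 3302 + 2730 = 6032 W.
Radiated: εσ·A_surf·T⁴ with A_surf = 4πr² = 23.59 m².
T⁴ = 6032/(0.49·5.67×10⁻⁸·23.59) = 9.205×10⁹ K⁴.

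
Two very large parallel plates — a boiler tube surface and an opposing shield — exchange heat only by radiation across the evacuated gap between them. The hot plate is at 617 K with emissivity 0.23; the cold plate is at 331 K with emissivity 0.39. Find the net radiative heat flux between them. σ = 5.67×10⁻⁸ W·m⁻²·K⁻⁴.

q ≈ 1270 W/m²

For two infinite grey parallel plates, q = σ(T₁⁴ − T₂⁴)/(1/ε₁ + 1/ε₂ − 1).
T₁⁴ − T₂⁴ = 1.449×10¹¹ − 1.200×10¹⁰ = 1.329×10¹¹ K⁴.
1/ε₁ + 1/ε₂ − 1 = 4.348 + 2.564 − 1 = 5.912.
q = 5.67×10⁻⁸ × 1.329×10¹¹ / 5.912.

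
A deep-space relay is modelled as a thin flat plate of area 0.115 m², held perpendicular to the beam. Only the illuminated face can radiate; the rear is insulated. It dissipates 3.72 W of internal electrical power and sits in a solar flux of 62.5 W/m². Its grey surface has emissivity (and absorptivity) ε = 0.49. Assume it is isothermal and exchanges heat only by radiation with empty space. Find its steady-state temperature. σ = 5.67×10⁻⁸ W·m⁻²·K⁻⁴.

T ≈ 218 K

At steady state, absorbed solar power + internal power = radiated power.
Absorbed: α·S·A_cross = 0.49·62.5·0.1150 = 3.522 W (cross-section A).
Total input = 3.522 + 3.72 = 7.242 W.
Radiated: εσ·A_surf·T⁴ with A_surf = A = 0.1150 m².
T⁴ = 7.242/(0.49·5.67×10⁻⁸·0.1150) = 2.267×10⁹ K⁴.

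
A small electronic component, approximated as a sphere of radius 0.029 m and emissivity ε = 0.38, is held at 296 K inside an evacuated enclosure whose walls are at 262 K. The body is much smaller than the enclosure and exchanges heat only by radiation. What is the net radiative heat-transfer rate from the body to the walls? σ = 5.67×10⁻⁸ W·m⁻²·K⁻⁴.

For a small grey body in a large enclosure: P_net = εσA(T_body⁴ − T_wall⁴).
A = 4πr² = 0.01057 m²; T_body⁴ − T_wall⁴ = 7.677×10⁹ − 4.712×10⁹ = 2.965×10⁹ K⁴.
|P_net| = 0.38·5.67×10⁻⁸·0.01057·2.965×10⁹.

P_net ≈ 0.675 W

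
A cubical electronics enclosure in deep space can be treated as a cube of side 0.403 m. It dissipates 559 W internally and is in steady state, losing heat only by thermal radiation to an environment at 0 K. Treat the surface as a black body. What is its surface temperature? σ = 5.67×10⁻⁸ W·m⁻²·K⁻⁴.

Steady state: internal power = radiated power, P = εσA T⁴.
Radiating area A = 6L² = 0.9745 m².
T⁴ = P/(εσA) = 559/(1.0·5.67×10⁻⁸·0.9745) = 1.012×10¹⁰ K⁴.
T = (1.012×10¹⁰)^(1/4).

T ≈ 317 K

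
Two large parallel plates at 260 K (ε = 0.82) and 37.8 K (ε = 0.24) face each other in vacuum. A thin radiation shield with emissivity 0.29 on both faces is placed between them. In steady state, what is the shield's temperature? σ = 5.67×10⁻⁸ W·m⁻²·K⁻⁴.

T_s ≈ 233 K

In steady state the net flux on the hot side equals that on the cold side.
σ(T₁⁴−T_s⁴)/D₁ = σ(T_s⁴−T₂⁴)/D₂, with D₁ = 1/ε₁+1/ε_s−1 = 3.668, D₂ = 1/ε_s+1/ε₂−1 = 6.615.
Solve for T_s⁴: T_s⁴ = (D₂·T₁⁴ + D₁·T₂⁴)/(D₁+D₂) = 2.940×10⁹ K⁴.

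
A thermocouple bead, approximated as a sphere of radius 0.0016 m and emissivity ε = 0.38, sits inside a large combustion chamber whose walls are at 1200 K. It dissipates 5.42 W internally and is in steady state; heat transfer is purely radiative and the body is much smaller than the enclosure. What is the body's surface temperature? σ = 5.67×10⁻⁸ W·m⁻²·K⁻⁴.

T ≈ 1770 K

For a small grey body in a large enclosure, net radiated power = εσA(T⁴ − T_w⁴).
Steady state: P = εσA(T⁴ − T_w⁴) with A = 4πr² = 3.217×10⁻⁵ m².
T⁴ = P/(εσA) + T_w⁴ = 5.42/(0.38·5.67×10⁻⁸·3.217×10⁻⁵) + (1200)⁴
    = 7.820×10¹² + 2.074×10¹² = 9.893×10¹² K⁴.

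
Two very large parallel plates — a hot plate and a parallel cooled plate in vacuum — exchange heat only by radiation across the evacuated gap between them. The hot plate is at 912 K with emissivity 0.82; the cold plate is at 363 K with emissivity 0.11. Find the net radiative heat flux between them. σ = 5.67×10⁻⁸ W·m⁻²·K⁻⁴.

For two infinite grey parallel plates, q = σ(T₁⁴ − T₂⁴)/(1/ε₁ + 1/ε₂ − 1).
T₁⁴ − T₂⁴ = 6.918×10¹¹ − 1.736×10¹⁰ = 6.744×10¹¹ K⁴.
1/ε₁ + 1/ε₂ − 1 = 1.220 + 9.091 − 1 = 9.310.
q = 5.67×10⁻⁸ × 6.744×10¹¹ / 9.310.

q ≈ 4110 W/m²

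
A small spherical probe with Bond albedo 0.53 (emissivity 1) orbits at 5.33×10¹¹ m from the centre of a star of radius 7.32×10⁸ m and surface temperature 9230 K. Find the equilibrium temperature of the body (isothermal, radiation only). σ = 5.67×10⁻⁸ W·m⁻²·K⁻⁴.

The star's surface emits σT_*⁴; at distance d the flux is S = σT_*⁴(R_*/d)².
S = 5.67×10⁻⁸·(9230)⁴·(7.32×10⁸/5.33×10¹¹)² = 776.2 W/m².
For an isothermal sphere T⁴ = (1−a)S/(4σ) = 1.608×10⁹ K⁴.

T ≈ 200 K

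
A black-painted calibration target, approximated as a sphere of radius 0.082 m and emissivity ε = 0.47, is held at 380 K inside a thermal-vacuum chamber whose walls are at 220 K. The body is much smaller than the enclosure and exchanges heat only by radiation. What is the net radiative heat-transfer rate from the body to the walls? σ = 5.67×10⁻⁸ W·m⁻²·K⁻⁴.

For a small grey body in a large enclosure: P_net = εσA(T_body⁴ − T_wall⁴).
A = 4πr² = 0.08450 m²; T_body⁴ − T_wall⁴ = 2.085×10¹⁰ − 2.343×10⁹ = 1.851×10¹⁰ K⁴.
|P_net| = 0.47·5.67×10⁻⁸·0.08450·1.851×10¹⁰.

P_net ≈ 41.7 W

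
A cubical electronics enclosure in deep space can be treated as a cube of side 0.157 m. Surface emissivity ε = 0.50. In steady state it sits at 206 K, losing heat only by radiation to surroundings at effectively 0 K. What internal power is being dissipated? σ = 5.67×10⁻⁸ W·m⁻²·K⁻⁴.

P ≈ 7.55 W

Steady state: P = εσA T⁴.
A = 6L² = 0.1479 m²; T⁴ = (206)⁴ = 1.801×10⁹ K⁴.
P = 0.50 × 5.67×10⁻⁸ × 0.1479 × 1.801×10⁹.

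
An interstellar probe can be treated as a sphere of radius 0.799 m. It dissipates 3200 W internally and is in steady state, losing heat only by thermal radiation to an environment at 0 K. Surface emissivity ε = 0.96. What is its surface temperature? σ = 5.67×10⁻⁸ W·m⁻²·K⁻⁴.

T ≈ 293 K

Steady state: internal power = radiated power, P = εσA T⁴.
Radiating area A = 4πr² = 8.022 m².
T⁴ = P/(εσA) = 3200/(0.96·5.67×10⁻⁸·8.022) = 7.328×10⁹ K⁴.
T = (7.328×10⁹)^(1/4).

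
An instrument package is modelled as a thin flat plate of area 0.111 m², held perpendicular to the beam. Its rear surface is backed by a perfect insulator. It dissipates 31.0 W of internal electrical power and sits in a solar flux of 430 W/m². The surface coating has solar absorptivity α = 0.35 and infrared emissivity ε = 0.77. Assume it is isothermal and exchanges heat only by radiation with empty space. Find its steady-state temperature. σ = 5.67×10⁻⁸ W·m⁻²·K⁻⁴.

T ≈ 315 K

At steady state, absorbed solar power + internal power = radiated power.
Absorbed: α·S·A_cross = 0.35·430·0.1110 = 16.71 W (cross-section A).
Total input = 16.71 + 31.0 = 47.71 W.
Radiated: εσ·A_surf·T⁴ with A_surf = A = 0.1110 m².
T⁴ = 47.71/(0.77·5.67×10⁻⁸·0.1110) = 9.844×10⁹ K⁴.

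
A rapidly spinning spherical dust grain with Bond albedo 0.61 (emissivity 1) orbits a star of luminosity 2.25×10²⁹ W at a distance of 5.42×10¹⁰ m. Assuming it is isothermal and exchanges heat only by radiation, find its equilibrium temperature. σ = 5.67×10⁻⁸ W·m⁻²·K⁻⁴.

First find the stellar flux at distance d: S = L/(4πd²) = 2.25×10²⁹/(4π·(5.42×10¹⁰)²) = 6.095×10⁶ W/m².
For an isothermal sphere, absorbed (1−a)S·πr² = emitted σ·4πr²·T⁴, so T⁴ = (1−a)S/(4σ).
T⁴ = 0.390·6.095×10⁶/(4·5.67×10⁻⁸) = 1.048×10¹³ K⁴.

T ≈ 1800 K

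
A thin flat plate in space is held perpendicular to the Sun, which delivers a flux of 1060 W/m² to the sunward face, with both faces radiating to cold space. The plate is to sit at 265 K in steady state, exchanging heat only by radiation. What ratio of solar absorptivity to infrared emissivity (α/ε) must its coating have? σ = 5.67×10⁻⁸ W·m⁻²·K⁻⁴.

α/ε ≈ 0.528

Balance: αS·A = εσ·2A·T⁴ ⇒ α/ε = 2σT⁴/S.
α/ε = 2·5.67×10⁻⁸·(265)⁴/1060 = 2·5.67×10⁻⁸·4.932×10⁹/1060.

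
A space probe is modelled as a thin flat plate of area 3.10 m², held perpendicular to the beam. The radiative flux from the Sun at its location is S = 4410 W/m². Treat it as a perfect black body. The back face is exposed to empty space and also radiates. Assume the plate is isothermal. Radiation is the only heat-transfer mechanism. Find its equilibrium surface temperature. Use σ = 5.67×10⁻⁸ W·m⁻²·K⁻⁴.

T ≈ 444 K

At equilibrium, absorbed power = emitted power.
Absorbing cross-section = A = 3.100 m²; emitting surface = 2A = 6.200 m² (ratio 2).
S·A_cross = εσ·A_surf·T⁴  ⇒  T⁴ = S/(2σ).
T⁴ = 1.00·4410/(2·5.67×10⁻⁸) = 3.889×10¹⁰ K⁴.
T = (3.889×10¹⁰)^(1/4).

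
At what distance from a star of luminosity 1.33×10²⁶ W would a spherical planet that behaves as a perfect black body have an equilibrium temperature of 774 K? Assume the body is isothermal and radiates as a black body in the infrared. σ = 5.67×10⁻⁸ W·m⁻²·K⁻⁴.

For an isothermal black-emitting sphere, (1−a)S·πr² = σ·4πr²·T⁴ ⇒ S = 4σT⁴/(1−a).
S = 4·5.67×10⁻⁸·(774)⁴/1.00 = 81400 W/m².
Flux falls as S = L/(4πd²), so d = √(L/(4πS)) = √(1.33×10²⁶/(4π·81400)).

d ≈ 1.14×10¹⁰ m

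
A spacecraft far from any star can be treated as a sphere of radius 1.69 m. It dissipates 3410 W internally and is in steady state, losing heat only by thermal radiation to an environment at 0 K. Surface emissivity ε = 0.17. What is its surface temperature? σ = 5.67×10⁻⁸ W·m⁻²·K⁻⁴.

Steady state: internal power = radiated power, P = εσA T⁴.
Radiating area A = 4πr² = 35.89 m².
T⁴ = P/(εσA) = 3410/(0.17·5.67×10⁻⁸·35.89) = 9.857×10⁹ K⁴.
T = (9.857×10⁹)^(1/4).

T ≈ 315 K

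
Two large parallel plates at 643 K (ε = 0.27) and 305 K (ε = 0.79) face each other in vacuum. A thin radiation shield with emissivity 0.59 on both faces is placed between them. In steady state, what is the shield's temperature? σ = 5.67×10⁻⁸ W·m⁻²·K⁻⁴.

T_s ≈ 492 K

In steady state the net flux on the hot side equals that on the cold side.
σ(T₁⁴−T_s⁴)/D₁ = σ(T_s⁴−T₂⁴)/D₂, with D₁ = 1/ε₁+1/ε_s−1 = 4.399, D₂ = 1/ε_s+1/ε₂−1 = 1.961.
Solve for T_s⁴: T_s⁴ = (D₂·T₁⁴ + D₁·T₂⁴)/(D₁+D₂) = 5.869×10¹⁰ K⁴.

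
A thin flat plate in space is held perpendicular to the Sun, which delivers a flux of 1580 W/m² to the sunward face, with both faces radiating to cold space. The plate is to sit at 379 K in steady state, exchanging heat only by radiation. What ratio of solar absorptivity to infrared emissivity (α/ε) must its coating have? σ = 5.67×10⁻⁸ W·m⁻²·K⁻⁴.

Balance: αS·A = εσ·2A·T⁴ ⇒ α/ε = 2σT⁴/S.
α/ε = 2·5.67×10⁻⁸·(379)⁴/1580 = 2·5.67×10⁻⁸·2.063×10¹⁰/1580.

α/ε ≈ 1.48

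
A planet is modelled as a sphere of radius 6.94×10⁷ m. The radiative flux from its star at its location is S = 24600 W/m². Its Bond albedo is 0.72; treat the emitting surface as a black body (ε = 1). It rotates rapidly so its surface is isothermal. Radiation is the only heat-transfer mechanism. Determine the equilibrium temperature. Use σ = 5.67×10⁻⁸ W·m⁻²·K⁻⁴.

At equilibrium, absorbed power = emitted power.
Absorbing cross-section = πr² = 1.513×10¹⁶ m²; emitting surface = 4πr² = 6.052×10¹⁶ m² (ratio 4).
(1−a)S·A_cross = εσ·A_surf·T⁴  ⇒  T⁴ = (1−a)S/(4σ).
T⁴ = 0.280·24600/(4·5.67×10⁻⁸) = 3.037×10¹⁰ K⁴.
T = (3.037×10¹⁰)^(1/4).

T ≈ 417 K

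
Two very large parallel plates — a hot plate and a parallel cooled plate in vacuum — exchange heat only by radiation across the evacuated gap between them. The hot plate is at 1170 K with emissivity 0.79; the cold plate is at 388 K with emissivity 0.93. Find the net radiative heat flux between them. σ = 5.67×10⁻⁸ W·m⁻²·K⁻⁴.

q ≈ 78300 W/m²

For two infinite grey parallel plates, q = σ(T₁⁴ − T₂⁴)/(1/ε₁ + 1/ε₂ − 1).
T₁⁴ − T₂⁴ = 1.874×10¹² − 2.266×10¹⁰ = 1.851×10¹² K⁴.
1/ε₁ + 1/ε₂ − 1 = 1.266 + 1.075 − 1 = 1.341.
q = 5.67×10⁻⁸ × 1.851×10¹² / 1.341.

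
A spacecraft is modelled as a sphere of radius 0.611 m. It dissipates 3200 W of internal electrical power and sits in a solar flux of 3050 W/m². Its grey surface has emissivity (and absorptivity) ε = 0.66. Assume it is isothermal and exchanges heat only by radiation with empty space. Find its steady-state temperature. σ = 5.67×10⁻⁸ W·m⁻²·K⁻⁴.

T ≈ 422 K

At steady state, absorbed solar power + internal power = radiated power.
Absorbed: α·S·A_cross = 0.66·3050·1.173 = 2361 W (cross-section πr²).
Total input = 2361 + 3200 = 5561 W.
Radiated: εσ·A_surf·T⁴ with A_surf = 4πr² = 4.691 m².
T⁴ = 5561/(0.66·5.67×10⁻⁸·4.691) = 3.168×10¹⁰ K⁴.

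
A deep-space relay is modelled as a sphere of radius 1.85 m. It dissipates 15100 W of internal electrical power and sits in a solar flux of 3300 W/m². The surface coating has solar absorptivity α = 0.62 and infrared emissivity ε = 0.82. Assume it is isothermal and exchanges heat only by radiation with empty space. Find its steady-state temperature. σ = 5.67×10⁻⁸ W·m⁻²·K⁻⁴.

At steady state, absorbed solar power + internal power = radiated power.
Absorbed: α·S·A_cross = 0.62·3300·10.75 = 22000 W (cross-section πr²).
Total input = 22000 + 15100 = 37100 W.
Radiated: εσ·A_surf·T⁴ with A_surf = 4πr² = 43.01 m².
T⁴ = 37100/(0.82·5.67×10⁻⁸·43.01) = 1.855×10¹⁰ K⁴.

T ≈ 369 K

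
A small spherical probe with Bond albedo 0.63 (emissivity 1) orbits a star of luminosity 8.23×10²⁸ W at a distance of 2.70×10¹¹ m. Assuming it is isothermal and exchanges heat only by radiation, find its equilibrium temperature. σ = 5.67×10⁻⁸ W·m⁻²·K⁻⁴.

First find the stellar flux at distance d: S = L/(4πd²) = 8.23×10²⁸/(4π·(2.70×10¹¹)²) = 89840 W/m².
For an isothermal sphere, absorbed (1−a)S·πr² = emitted σ·4πr²·T⁴, so T⁴ = (1−a)S/(4σ).
T⁴ = 0.370·89840/(4·5.67×10⁻⁸) = 1.466×10¹¹ K⁴.

T ≈ 619 K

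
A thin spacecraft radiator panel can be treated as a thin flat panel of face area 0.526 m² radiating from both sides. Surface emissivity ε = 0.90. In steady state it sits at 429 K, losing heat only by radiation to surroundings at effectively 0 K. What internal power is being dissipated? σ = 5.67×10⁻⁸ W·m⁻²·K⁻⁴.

P ≈ 1820 W

Steady state: P = εσA T⁴.
A = 2·0.526 = 1.052 m²; T⁴ = (429)⁴ = 3.387×10¹⁰ K⁴.
P = 0.90 × 5.67×10⁻⁸ × 1.052 × 3.387×10¹⁰.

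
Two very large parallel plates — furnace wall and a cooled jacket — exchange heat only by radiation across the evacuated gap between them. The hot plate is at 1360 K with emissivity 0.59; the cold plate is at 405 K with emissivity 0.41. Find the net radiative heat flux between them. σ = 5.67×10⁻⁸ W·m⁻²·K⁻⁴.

q ≈ 61400 W/m²

For two infinite grey parallel plates, q = σ(T₁⁴ − T₂⁴)/(1/ε₁ + 1/ε₂ − 1).
T₁⁴ − T₂⁴ = 3.421×10¹² − 2.690×10¹⁰ = 3.394×10¹² K⁴.
1/ε₁ + 1/ε₂ − 1 = 1.695 + 2.439 − 1 = 3.134.
q = 5.67×10⁻⁸ × 3.394×10¹² / 3.134.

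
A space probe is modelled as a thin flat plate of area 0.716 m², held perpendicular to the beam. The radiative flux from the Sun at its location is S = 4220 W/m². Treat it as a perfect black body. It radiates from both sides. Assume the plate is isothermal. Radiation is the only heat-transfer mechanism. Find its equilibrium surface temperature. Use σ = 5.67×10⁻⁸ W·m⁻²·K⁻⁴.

T ≈ 439 K

At equilibrium, absorbed power = emitted power.
Absorbing cross-section = A = 0.7160 m²; emitting surface = 2A = 1.432 m² (ratio 2).
S·A_cross = εσ·A_surf·T⁴  ⇒  T⁴ = S/(2σ).
T⁴ = 1.00·4220/(2·5.67×10⁻⁸) = 3.721×10¹⁰ K⁴.
T = (3.721×10¹⁰)^(1/4).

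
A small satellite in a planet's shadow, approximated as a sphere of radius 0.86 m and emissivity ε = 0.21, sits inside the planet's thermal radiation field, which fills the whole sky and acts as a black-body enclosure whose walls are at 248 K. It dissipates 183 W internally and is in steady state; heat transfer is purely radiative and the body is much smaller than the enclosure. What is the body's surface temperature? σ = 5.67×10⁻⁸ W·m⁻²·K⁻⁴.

For a small grey body in a large enclosure, net radiated power = εσA(T⁴ − T_w⁴).
Steady state: P = εσA(T⁴ − T_w⁴) with A = 4πr² = 9.294 m².
T⁴ = P/(εσA) + T_w⁴ = 183/(0.21·5.67×10⁻⁸·9.294) + (248)⁴
    = 1.654×10⁹ + 3.783×10⁹ = 5.436×10⁹ K⁴.

T ≈ 272 K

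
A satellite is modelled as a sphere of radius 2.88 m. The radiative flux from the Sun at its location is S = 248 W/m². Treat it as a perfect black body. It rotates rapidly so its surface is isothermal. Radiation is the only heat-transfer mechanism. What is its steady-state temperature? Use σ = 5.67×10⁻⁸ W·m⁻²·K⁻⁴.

T ≈ 182 K

At equilibrium, absorbed power = emitted power.
Absorbing cross-section = πr² = 26.06 m²; emitting surface = 4πr² = 104.2 m² (ratio 4).
S·A_cross = εσ·A_surf·T⁴  ⇒  T⁴ = S/(4σ).
T⁴ = 1.00·248/(4·5.67×10⁻⁸) = 1.093×10⁹ K⁴.
T = (1.093×10⁹)^(1/4).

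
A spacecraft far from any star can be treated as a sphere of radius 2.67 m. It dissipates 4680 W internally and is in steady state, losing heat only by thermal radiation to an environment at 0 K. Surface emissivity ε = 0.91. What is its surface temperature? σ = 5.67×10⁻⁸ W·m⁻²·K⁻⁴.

T ≈ 178 K

Steady state: internal power = radiated power, P = εσA T⁴.
Radiating area A = 4πr² = 89.58 m².
T⁴ = P/(εσA) = 4680/(0.91·5.67×10⁻⁸·89.58) = 1.012×10⁹ K⁴.
T = (1.012×10⁹)^(1/4).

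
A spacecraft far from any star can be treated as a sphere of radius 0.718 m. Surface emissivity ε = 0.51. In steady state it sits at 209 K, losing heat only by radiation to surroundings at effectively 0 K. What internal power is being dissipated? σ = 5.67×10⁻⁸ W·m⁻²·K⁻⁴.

P ≈ 357 W

Steady state: P = εσA T⁴.
A = 4πr² = 6.478 m²; T⁴ = (209)⁴ = 1.908×10⁹ K⁴.
P = 0.51 × 5.67×10⁻⁸ × 6.478 × 1.908×10⁹.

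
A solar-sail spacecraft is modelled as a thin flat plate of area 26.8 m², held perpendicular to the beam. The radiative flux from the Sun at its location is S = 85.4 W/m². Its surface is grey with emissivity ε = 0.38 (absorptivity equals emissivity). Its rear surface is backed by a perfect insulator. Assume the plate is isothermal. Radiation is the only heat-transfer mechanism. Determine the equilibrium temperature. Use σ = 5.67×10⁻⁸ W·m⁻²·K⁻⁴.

At equilibrium, absorbed power = emitted power.
Absorbing cross-section = A = 26.80 m²; emitting surface = A = 26.80 m² (ratio 1).
εS·A_cross = εσ·A_surf·T⁴  ⇒  T⁴ = S/(1σ)   (ε cancels).
T⁴ = 85.4/(1·5.67×10⁻⁸) = 1.506×10⁹ K⁴.
T = (1.506×10⁹)^(1/4).

T ≈ 197 K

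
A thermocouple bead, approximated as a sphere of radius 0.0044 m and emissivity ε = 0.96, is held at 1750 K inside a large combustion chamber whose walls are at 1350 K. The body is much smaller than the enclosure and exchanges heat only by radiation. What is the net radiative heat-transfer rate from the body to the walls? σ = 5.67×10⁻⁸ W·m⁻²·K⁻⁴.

For a small grey body in a large enclosure: P_net = εσA(T_body⁴ − T_wall⁴).
A = 4πr² = 2.433×10⁻⁴ m²; T_body⁴ − T_wall⁴ = 9.379×10¹² − 3.322×10¹² = 6.057×10¹² K⁴.
|P_net| = 0.96·5.67×10⁻⁸·2.433×10⁻⁴·6.057×10¹².

P_net ≈ 80.2 W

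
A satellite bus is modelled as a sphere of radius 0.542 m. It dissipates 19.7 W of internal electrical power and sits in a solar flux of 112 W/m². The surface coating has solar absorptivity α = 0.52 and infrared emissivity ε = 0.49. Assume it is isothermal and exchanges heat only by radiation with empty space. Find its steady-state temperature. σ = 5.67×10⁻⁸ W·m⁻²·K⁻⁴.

T ≈ 164 K

At steady state, absorbed solar power + internal power = radiated power.
Absorbed: α·S·A_cross = 0.52·112·0.9229 = 53.75 W (cross-section πr²).
Total input = 53.75 + 19.7 = 73.45 W.
Radiated: εσ·A_surf·T⁴ with A_surf = 4πr² = 3.692 m².
T⁴ = 73.45/(0.49·5.67×10⁻⁸·3.692) = 7.161×10⁸ K⁴.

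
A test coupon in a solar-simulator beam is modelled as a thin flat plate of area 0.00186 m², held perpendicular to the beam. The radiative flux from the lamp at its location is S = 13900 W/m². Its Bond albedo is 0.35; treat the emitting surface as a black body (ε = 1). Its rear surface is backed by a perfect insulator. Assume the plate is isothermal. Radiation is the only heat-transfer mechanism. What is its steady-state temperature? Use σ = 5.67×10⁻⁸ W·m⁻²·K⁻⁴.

T ≈ 632 K

At equilibrium, absorbed power = emitted power.
Absorbing cross-section = A = 0.001860 m²; emitting surface = A = 0.001860 m² (ratio 1).
(1−a)S·A_cross = εσ·A_surf·T⁴  ⇒  T⁴ = (1−a)S/(1σ).
T⁴ = 0.650·13900/(1·5.67×10⁻⁸) = 1.593×10¹¹ K⁴.
T = (1.593×10¹¹)^(1/4).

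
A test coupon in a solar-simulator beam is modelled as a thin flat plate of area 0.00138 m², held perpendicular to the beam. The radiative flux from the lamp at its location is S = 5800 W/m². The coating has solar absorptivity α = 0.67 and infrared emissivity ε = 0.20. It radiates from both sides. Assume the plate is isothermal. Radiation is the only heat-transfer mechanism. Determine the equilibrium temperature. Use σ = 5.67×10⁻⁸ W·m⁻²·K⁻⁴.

At equilibrium, absorbed power = emitted power.
Absorbing cross-section = A = 0.001380 m²; emitting surface = 2A = 0.002760 m² (ratio 2).
αS·A_cross = εσ·A_surf·T⁴  ⇒  T⁴ = αS/(ε·2σ).
T⁴ = 0.670·5800/(0.20·2·5.67×10⁻⁸) = 1.713×10¹¹ K⁴.
T = (1.713×10¹¹)^(1/4).

T ≈ 643 K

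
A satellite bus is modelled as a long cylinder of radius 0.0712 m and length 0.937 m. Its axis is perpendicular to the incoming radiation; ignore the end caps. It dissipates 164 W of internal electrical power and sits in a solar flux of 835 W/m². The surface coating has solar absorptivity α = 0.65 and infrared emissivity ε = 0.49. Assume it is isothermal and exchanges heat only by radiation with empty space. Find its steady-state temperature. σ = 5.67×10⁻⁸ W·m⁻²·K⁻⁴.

T ≈ 377 K

At steady state, absorbed solar power + internal power = radiated power.
Absorbed: α·S·A_cross = 0.65·835·0.1334 = 72.42 W (cross-section 2rL).
Total input = 72.42 + 164 = 236.4 W.
Radiated: εσ·A_surf·T⁴ with A_surf = 2πrL = 0.4192 m².
T⁴ = 236.4/(0.49·5.67×10⁻⁸·0.4192) = 2.030×10¹⁰ K⁴.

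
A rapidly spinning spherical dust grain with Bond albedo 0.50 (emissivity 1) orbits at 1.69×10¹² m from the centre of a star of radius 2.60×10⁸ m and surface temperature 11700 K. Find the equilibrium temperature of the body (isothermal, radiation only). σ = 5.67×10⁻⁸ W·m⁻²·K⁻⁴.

T ≈ 86.3 K

The star's surface emits σT_*⁴; at distance d the flux is S = σT_*⁴(R_*/d)².
S = 5.67×10⁻⁸·(11700)⁴·(2.60×10⁸/1.69×10¹²)² = 25.15 W/m².
For an isothermal sphere T⁴ = (1−a)S/(4σ) = 5.544×10⁷ K⁴.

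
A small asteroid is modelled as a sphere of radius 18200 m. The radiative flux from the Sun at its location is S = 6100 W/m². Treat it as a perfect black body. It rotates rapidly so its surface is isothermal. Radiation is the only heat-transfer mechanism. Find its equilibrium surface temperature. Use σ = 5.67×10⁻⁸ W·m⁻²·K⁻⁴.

At equilibrium, absorbed power = emitted power.
Absorbing cross-section = πr² = 1.041×10⁹ m²; emitting surface = 4πr² = 4.162×10⁹ m² (ratio 4).
S·A_cross = εσ·A_surf·T⁴  ⇒  T⁴ = S/(4σ).
T⁴ = 1.00·6100/(4·5.67×10⁻⁸) = 2.690×10¹⁰ K⁴.
T = (2.690×10¹⁰)^(1/4).

T ≈ 405 K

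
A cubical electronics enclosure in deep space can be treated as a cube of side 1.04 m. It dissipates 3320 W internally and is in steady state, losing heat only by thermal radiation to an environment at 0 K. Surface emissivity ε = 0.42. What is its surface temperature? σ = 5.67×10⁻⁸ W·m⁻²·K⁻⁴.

T ≈ 383 K

Steady state: internal power = radiated power, P = εσA T⁴.
Radiating area A = 6L² = 6.490 m².
T⁴ = P/(εσA) = 3320/(0.42·5.67×10⁻⁸·6.490) = 2.148×10¹⁰ K⁴.
T = (2.148×10¹⁰)^(1/4).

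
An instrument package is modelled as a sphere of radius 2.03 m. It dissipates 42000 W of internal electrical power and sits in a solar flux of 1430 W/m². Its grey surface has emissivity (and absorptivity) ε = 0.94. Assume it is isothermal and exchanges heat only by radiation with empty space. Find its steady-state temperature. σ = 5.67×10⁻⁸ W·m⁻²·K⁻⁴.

T ≈ 383 K

At steady state, absorbed solar power + internal power = radiated power.
Absorbed: α·S·A_cross = 0.94·1430·12.95 = 17400 W (cross-section πr²).
Total input = 17400 + 42000 = 59400 W.
Radiated: εσ·A_surf·T⁴ with A_surf = 4πr² = 51.78 m².
T⁴ = 59400/(0.94·5.67×10⁻⁸·51.78) = 2.152×10¹⁰ K⁴.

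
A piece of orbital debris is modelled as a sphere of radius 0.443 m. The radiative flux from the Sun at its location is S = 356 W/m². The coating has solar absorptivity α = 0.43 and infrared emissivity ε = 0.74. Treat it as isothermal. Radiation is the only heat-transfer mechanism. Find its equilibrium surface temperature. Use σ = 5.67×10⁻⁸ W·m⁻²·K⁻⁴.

At equilibrium, absorbed power = emitted power.
Absorbing cross-section = πr² = 0.6165 m²; emitting surface = 4πr² = 2.466 m² (ratio 4).
αS·A_cross = εσ·A_surf·T⁴  ⇒  T⁴ = αS/(ε·4σ).
T⁴ = 0.430·356/(0.74·4·5.67×10⁻⁸) = 9.121×10⁸ K⁴.
T = (9.121×10⁸)^(1/4).

T ≈ 174 K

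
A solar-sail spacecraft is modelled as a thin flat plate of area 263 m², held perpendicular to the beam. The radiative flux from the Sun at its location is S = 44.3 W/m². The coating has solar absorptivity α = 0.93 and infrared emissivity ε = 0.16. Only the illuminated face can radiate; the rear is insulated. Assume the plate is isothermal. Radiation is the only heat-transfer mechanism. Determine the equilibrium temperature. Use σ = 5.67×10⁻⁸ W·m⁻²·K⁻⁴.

T ≈ 260 K

At equilibrium, absorbed power = emitted power.
Absorbing cross-section = A = 263.0 m²; emitting surface = A = 263.0 m² (ratio 1).
αS·A_cross = εσ·A_surf·T⁴  ⇒  T⁴ = αS/(ε·1σ).
T⁴ = 0.930·44.3/(0.16·1·5.67×10⁻⁸) = 4.541×10⁹ K⁴.
T = (4.541×10⁹)^(1/4).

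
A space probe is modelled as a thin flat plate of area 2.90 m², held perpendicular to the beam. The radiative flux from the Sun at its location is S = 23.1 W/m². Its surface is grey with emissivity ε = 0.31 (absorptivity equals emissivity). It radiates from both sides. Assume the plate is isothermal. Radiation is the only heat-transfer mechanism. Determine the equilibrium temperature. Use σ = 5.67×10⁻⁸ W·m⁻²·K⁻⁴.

At equilibrium, absorbed power = emitted power.
Absorbing cross-section = A = 2.900 m²; emitting surface = 2A = 5.800 m² (ratio 2).
εS·A_cross = εσ·A_surf·T⁴  ⇒  T⁴ = S/(2σ)   (ε cancels).
T⁴ = 23.1/(2·5.67×10⁻⁸) = 2.037×10⁸ K⁴.
T = (2.037×10⁸)^(1/4).

T ≈ 119 K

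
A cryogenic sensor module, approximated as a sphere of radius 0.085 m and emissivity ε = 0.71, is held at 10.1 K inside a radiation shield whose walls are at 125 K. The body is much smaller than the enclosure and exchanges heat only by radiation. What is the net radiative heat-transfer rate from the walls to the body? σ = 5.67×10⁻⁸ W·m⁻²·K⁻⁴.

P_net ≈ 0.892 W

For a small grey body in a large enclosure: P_net = εσA(T_body⁴ − T_wall⁴).
A = 4πr² = 0.09079 m²; T_body⁴ − T_wall⁴ = 10410 − 2.441×10⁸ = -2.441×10⁸ K⁴.
|P_net| = 0.71·5.67×10⁻⁸·0.09079·2.441×10⁸.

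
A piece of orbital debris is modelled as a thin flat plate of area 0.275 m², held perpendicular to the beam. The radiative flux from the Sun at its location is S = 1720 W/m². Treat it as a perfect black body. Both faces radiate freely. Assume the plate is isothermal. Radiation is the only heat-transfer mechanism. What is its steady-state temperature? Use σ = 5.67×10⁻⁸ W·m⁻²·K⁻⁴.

At equilibrium, absorbed power = emitted power.
Absorbing cross-section = A = 0.2750 m²; emitting surface = 2A = 0.5500 m² (ratio 2).
S·A_cross = εσ·A_surf·T⁴  ⇒  T⁴ = S/(2σ).
T⁴ = 1.00·1720/(2·5.67×10⁻⁸) = 1.517×10¹⁰ K⁴.
T = (1.517×10¹⁰)^(1/4).

T ≈ 351 K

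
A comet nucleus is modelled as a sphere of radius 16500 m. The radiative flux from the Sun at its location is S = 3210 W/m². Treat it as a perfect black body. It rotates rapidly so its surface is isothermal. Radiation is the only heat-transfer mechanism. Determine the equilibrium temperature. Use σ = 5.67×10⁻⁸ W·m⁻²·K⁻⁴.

T ≈ 345 K

At equilibrium, absorbed power = emitted power.
Absorbing cross-section = πr² = 8.553×10⁸ m²; emitting surface = 4πr² = 3.421×10⁹ m² (ratio 4).
S·A_cross = εσ·A_surf·T⁴  ⇒  T⁴ = S/(4σ).
T⁴ = 1.00·3210/(4·5.67×10⁻⁸) = 1.415×10¹⁰ K⁴.
T = (1.415×10¹⁰)^(1/4).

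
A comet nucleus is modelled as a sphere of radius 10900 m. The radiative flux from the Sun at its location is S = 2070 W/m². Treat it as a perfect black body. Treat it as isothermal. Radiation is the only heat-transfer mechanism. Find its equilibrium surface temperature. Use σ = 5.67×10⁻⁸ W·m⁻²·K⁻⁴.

At equilibrium, absorbed power = emitted power.
Absorbing cross-section = πr² = 3.733×10⁸ m²; emitting surface = 4πr² = 1.493×10⁹ m² (ratio 4).
S·A_cross = εσ·A_surf·T⁴  ⇒  T⁴ = S/(4σ).
T⁴ = 1.00·2070/(4·5.67×10⁻⁸) = 9.127×10⁹ K⁴.
T = (9.127×10⁹)^(1/4).

T ≈ 309 K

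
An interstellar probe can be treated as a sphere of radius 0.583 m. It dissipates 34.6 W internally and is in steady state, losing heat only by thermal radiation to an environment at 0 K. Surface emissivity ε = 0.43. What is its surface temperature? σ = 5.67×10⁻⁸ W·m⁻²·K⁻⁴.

Steady state: internal power = radiated power, P = εσA T⁴.
Radiating area A = 4πr² = 4.271 m².
T⁴ = P/(εσA) = 34.6/(0.43·5.67×10⁻⁸·4.271) = 3.323×10⁸ K⁴.
T = (3.323×10⁸)^(1/4).

T ≈ 135 K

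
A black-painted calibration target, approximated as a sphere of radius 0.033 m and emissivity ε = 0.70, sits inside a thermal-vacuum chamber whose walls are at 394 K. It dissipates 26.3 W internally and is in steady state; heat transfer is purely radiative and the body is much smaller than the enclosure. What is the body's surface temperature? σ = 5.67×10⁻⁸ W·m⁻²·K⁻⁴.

For a small grey body in a large enclosure, net radiated power = εσA(T⁴ − T_w⁴).
Steady state: P = εσA(T⁴ − T_w⁴) with A = 4πr² = 0.01368 m².
T⁴ = P/(εσA) + T_w⁴ = 26.3/(0.70·5.67×10⁻⁸·0.01368) + (394)⁴
    = 4.842×10¹⁰ + 2.410×10¹⁰ = 7.252×10¹⁰ K⁴.

T ≈ 519 K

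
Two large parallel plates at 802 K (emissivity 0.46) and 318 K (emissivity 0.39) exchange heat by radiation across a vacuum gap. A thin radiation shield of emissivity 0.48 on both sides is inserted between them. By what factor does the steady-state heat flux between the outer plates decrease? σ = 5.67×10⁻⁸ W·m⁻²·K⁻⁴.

Without shield: q₀ = σΔ(T⁴)/(1/ε₁+1/ε₂−1) with denominator 3.738.
With shield the two gaps are in series; the resistances add: (1/ε₁+1/ε_s−1)+(1/ε_s+1/ε₂−1) = 3.257+3.647 = 6.905.
Heat-flux ratio q₀/q = 6.905/3.738.

factor ≈ 1.85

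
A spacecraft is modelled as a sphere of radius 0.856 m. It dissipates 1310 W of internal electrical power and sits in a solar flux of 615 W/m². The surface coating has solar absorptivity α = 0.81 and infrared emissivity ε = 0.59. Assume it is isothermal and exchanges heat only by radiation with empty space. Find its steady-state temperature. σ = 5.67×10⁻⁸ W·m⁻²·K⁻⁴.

T ≈ 299 K

At steady state, absorbed solar power + internal power = radiated power.
Absorbed: α·S·A_cross = 0.81·615·2.302 = 1147 W (cross-section πr²).
Total input = 1147 + 1310 = 2457 W.
Radiated: εσ·A_surf·T⁴ with A_surf = 4πr² = 9.208 m².
T⁴ = 2457/(0.59·5.67×10⁻⁸·9.208) = 7.976×10⁹ K⁴.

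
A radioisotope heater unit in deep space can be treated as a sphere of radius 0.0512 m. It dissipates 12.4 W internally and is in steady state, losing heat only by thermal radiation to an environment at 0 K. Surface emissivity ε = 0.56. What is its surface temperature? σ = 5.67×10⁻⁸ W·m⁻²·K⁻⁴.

Steady state: internal power = radiated power, P = εσA T⁴.
Radiating area A = 4πr² = 0.03294 m².
T⁴ = P/(εσA) = 12.4/(0.56·5.67×10⁻⁸·0.03294) = 1.185×10¹⁰ K⁴.
T = (1.185×10¹⁰)^(1/4).

T ≈ 330 K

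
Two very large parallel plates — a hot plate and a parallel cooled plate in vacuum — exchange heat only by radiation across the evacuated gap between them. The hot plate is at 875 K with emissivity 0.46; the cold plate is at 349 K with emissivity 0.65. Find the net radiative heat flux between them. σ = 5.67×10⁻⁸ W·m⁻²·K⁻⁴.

For two infinite grey parallel plates, q = σ(T₁⁴ − T₂⁴)/(1/ε₁ + 1/ε₂ − 1).
T₁⁴ − T₂⁴ = 5.862×10¹¹ − 1.484×10¹⁰ = 5.713×10¹¹ K⁴.
1/ε₁ + 1/ε₂ − 1 = 2.174 + 1.538 − 1 = 2.712.
q = 5.67×10⁻⁸ × 5.713×10¹¹ / 2.712.

q ≈ 11900 W/m²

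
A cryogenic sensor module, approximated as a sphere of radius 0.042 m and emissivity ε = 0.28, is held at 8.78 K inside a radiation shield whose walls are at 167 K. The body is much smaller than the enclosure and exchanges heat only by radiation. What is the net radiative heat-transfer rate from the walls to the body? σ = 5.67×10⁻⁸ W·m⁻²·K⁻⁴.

P_net ≈ 0.274 W

For a small grey body in a large enclosure: P_net = εσA(T_body⁴ − T_wall⁴).
A = 4πr² = 0.02217 m²; T_body⁴ − T_wall⁴ = 5943 − 7.778×10⁸ = -7.778×10⁸ K⁴.
|P_net| = 0.28·5.67×10⁻⁸·0.02217·7.778×10⁸.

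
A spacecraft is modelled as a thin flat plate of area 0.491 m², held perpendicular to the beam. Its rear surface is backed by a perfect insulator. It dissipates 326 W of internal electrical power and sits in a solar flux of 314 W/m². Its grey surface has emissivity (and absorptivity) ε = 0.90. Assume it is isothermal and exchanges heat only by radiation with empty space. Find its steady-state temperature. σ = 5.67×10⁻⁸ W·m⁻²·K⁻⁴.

At steady state, absorbed solar power + internal power = radiated power.
Absorbed: α·S·A_cross = 0.90·314·0.4910 = 138.8 W (cross-section A).
Total input = 138.8 + 326 = 464.8 W.
Radiated: εσ·A_surf·T⁴ with A_surf = A = 0.4910 m².
T⁴ = 464.8/(0.90·5.67×10⁻⁸·0.4910) = 1.855×10¹⁰ K⁴.

T ≈ 369 K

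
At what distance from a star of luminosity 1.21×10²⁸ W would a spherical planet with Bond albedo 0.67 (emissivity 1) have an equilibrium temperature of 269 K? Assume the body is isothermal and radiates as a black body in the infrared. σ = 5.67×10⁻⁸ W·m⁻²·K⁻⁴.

d ≈ 5.17×10¹¹ m

For an isothermal black-emitting sphere, (1−a)S·πr² = σ·4πr²·T⁴ ⇒ S = 4σT⁴/(1−a).
S = 4·5.67×10⁻⁸·(269)⁴/0.330 = 3599 W/m².
Flux falls as S = L/(4πd²), so d = √(L/(4πS)) = √(1.21×10²⁸/(4π·3599)).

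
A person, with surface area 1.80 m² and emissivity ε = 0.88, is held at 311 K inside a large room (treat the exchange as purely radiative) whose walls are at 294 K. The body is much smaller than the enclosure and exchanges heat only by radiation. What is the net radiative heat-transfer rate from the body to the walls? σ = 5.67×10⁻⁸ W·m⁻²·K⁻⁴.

For a small grey body in a large enclosure: P_net = εσA(T_body⁴ − T_wall⁴).
A = 1.80 m²; T_body⁴ − T_wall⁴ = 9.355×10⁹ − 7.471×10⁹ = 1.884×10⁹ K⁴.
|P_net| = 0.88·5.67×10⁻⁸·1.800·1.884×10⁹.

P_net ≈ 169 W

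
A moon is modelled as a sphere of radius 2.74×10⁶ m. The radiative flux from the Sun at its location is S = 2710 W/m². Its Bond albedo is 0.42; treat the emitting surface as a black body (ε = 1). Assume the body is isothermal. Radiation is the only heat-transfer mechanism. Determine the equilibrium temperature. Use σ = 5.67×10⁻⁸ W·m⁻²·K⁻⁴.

T ≈ 289 K

At equilibrium, absorbed power = emitted power.
Absorbing cross-section = πr² = 2.359×10¹³ m²; emitting surface = 4πr² = 9.434×10¹³ m² (ratio 4).
(1−a)S·A_cross = εσ·A_surf·T⁴  ⇒  T⁴ = (1−a)S/(4σ).
T⁴ = 0.580·2710/(4·5.67×10⁻⁸) = 6.930×10⁹ K⁴.
T = (6.930×10⁹)^(1/4).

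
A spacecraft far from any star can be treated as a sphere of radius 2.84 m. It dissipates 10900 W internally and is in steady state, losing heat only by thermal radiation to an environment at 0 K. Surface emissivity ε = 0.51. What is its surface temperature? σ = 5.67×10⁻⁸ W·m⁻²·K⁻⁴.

T ≈ 247 K

Steady state: internal power = radiated power, P = εσA T⁴.
Radiating area A = 4πr² = 101.4 m².
T⁴ = P/(εσA) = 10900/(0.51·5.67×10⁻⁸·101.4) = 3.719×10⁹ K⁴.
T = (3.719×10⁹)^(1/4).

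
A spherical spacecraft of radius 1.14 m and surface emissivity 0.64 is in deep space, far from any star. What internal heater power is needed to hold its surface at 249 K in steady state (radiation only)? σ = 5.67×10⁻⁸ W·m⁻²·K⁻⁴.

P = εσ·4πr²·T⁴.
4πr² = 16.33 m²; T⁴ = 3.844×10⁹ K⁴.
P = 0.64·5.67×10⁻⁸·16.33·3.844×10⁹.

P ≈ 2280 W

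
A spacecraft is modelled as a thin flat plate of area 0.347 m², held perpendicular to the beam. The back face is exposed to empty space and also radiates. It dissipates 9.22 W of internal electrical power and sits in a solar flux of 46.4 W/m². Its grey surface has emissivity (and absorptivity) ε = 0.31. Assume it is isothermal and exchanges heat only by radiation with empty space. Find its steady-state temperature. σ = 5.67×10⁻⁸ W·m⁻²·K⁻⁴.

T ≈ 185 K

At steady state, absorbed solar power + internal power = radiated power.
Absorbed: α·S·A_cross = 0.31·46.4·0.3470 = 4.991 W (cross-section A).
Total input = 4.991 + 9.22 = 14.21 W.
Radiated: εσ·A_surf·T⁴ with A_surf = 2A = 0.6940 m².
T⁴ = 14.21/(0.31·5.67×10⁻⁸·0.6940) = 1.165×10⁹ K⁴.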